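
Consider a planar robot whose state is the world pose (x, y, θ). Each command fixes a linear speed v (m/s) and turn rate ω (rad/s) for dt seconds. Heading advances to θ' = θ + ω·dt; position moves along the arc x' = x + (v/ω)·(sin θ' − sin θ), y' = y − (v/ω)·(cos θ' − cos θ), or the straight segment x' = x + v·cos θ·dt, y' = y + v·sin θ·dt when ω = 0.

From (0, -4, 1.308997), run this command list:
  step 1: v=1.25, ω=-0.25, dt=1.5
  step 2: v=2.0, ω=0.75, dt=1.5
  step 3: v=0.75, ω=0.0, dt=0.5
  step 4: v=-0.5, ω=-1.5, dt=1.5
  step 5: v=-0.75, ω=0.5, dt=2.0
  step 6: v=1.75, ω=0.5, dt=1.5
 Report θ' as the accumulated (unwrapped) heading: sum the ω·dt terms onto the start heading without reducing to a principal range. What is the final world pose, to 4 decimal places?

step 1: θ'=0.9340 (R=-5.0000) → pose (0.8096, -2.3210, 0.9340)
step 2: θ'=2.0590 (R=2.6667) → pose (1.0207, 0.5155, 2.0590)
step 3: θ'=2.0590 (straight) → pose (0.8449, 0.8467, 2.0590)
step 4: θ'=-0.1910 (R=0.3333) → pose (0.4872, 0.3630, -0.1910)
step 5: θ'=0.8090 (R=-1.5000) → pose (-0.8830, -0.0743, 0.8090)
step 6: θ'=1.5590 (R=3.5000) → pose (0.0842, 2.3001, 1.5590)

(0.0842, 2.3001, 1.5590)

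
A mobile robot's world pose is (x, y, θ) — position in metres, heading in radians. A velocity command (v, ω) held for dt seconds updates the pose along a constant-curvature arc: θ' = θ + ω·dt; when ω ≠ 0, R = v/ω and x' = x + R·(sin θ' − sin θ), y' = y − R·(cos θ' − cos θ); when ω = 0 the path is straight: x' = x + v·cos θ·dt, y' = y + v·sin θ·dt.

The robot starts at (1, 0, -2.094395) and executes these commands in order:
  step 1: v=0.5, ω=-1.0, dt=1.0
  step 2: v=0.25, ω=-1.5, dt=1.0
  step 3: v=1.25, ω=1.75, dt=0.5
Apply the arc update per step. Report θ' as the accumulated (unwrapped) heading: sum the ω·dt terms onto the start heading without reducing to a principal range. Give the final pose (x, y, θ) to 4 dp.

step 1: θ'=-3.0944 (R=-0.5000) → pose (0.5906, -0.2494, -3.0944)
step 2: θ'=-4.5944 (R=-0.1667) → pose (0.4172, -0.1026, -4.5944)
step 3: θ'=-3.7194 (R=0.7143) → pose (0.0980, 0.4117, -3.7194)

(0.0980, 0.4117, -3.7194)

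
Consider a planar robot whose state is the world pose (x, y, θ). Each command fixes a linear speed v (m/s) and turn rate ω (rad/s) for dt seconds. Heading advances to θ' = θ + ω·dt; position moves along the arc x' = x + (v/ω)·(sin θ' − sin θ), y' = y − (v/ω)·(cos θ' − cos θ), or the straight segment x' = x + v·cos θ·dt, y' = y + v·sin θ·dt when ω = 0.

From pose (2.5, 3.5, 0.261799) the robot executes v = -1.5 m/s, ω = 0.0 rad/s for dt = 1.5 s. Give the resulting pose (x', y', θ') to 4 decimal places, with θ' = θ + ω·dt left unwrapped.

θ' = 0.2618 + 0.0·1.5 = 0.2618
ω = 0 → straight: x' = 2.5 + -1.5·cos(0.2618)·1.5 = 0.3267
y' = 3.5 + -1.5·sin(0.2618)·1.5 = 2.9177

(0.3267, 2.9177, 0.2618)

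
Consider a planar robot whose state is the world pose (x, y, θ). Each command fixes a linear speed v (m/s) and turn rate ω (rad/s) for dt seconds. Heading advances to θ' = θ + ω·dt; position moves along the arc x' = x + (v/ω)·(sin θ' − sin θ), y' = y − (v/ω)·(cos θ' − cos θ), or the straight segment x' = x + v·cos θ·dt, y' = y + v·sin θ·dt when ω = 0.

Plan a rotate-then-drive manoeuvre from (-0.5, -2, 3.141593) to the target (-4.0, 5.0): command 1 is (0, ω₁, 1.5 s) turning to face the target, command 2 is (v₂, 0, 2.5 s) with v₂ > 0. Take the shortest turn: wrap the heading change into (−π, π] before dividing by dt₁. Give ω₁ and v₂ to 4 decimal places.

heading to target = atan2(5−-2, -4−-0.5) = 2.0344
Δθ = wrap(2.0344 − 3.1416) = -1.1071; ω₁ = Δθ/dt₁ = -0.7381
distance = √((-4−-0.5)² + (5−-2)²) = 7.8262; v₂ = distance/dt₂ = 3.1305

ω₁ = -0.7381, v₂ = 3.1305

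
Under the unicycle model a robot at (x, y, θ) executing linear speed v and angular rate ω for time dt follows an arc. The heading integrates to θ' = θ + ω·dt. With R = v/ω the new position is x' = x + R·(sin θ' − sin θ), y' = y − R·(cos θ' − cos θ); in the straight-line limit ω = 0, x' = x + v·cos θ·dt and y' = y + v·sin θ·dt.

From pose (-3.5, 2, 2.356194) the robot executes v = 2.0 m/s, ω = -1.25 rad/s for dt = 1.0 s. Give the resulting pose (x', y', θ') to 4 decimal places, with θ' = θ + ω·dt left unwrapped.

(-3.7990, 3.8483, 1.1062)

θ' = 2.3562 + -1.25·1.0 = 1.1062
R = v/ω = 2.0/-1.25 = -1.6000
x' = -3.5 + -1.6000·(sin 1.1062 − sin 2.3562) = -3.7990
y' = 2 − -1.6000·(cos 1.1062 − cos 2.3562) = 3.8483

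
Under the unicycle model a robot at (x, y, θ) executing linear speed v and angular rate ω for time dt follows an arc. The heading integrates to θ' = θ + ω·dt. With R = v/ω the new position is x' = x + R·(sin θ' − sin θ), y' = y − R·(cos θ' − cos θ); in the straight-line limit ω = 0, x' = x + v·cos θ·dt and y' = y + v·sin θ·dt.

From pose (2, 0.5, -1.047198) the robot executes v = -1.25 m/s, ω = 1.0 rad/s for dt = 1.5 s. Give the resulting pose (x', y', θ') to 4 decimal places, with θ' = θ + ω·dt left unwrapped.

θ' = -1.0472 + 1.0·1.5 = 0.4528
R = v/ω = -1.25/1.0 = -1.2500
x' = 2 + -1.2500·(sin 0.4528 − sin -1.0472) = 0.3706
y' = 0.5 − -1.2500·(cos 0.4528 − cos -1.0472) = 0.9990

(0.3706, 0.9990, 0.4528)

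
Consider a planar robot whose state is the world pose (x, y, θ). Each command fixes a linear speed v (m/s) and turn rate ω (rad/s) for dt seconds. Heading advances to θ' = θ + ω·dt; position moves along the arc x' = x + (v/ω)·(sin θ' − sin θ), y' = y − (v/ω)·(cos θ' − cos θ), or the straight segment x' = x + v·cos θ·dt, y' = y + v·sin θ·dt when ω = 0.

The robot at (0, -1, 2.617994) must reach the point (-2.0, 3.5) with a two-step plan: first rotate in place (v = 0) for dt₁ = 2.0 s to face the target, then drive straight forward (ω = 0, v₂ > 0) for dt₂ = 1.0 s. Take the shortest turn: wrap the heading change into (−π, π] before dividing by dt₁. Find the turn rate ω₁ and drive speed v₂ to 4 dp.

heading to target = atan2(3.5−-1, -2−0) = 1.9890
Δθ = wrap(1.9890 − 2.6180) = -0.6290; ω₁ = Δθ/dt₁ = -0.3145
distance = √((-2−0)² + (3.5−-1)²) = 4.9244; v₂ = distance/dt₂ = 4.9244

ω₁ = -0.3145, v₂ = 4.9244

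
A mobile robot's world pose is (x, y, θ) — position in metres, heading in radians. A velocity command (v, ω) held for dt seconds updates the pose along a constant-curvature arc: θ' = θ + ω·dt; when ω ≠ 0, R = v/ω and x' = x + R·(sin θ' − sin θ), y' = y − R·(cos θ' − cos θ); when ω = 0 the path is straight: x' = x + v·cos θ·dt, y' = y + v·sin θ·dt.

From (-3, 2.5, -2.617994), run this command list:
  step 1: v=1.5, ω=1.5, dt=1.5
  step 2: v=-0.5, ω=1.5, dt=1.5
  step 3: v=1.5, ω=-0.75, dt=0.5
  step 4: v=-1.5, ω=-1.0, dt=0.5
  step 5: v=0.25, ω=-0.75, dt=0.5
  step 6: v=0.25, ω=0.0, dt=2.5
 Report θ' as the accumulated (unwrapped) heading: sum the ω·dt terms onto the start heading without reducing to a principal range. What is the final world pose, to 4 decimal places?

(-3.0290, 0.7818, 0.6320)

step 1: θ'=-0.3680 (R=1.0000) → pose (-2.8597, 0.7009, -0.3680)
step 2: θ'=1.8820 (R=-0.3333) → pose (-3.2970, 0.2878, 1.8820)
step 3: θ'=1.5070 (R=-2.0000) → pose (-3.3890, 1.0278, 1.5070)
step 4: θ'=1.0070 (R=1.5000) → pose (-3.6181, 0.3218, 1.0070)
step 5: θ'=0.6320 (R=-0.3333) → pose (-3.5333, 0.4126, 0.6320)
step 6: θ'=0.6320 (straight) → pose (-3.0290, 0.7818, 0.6320)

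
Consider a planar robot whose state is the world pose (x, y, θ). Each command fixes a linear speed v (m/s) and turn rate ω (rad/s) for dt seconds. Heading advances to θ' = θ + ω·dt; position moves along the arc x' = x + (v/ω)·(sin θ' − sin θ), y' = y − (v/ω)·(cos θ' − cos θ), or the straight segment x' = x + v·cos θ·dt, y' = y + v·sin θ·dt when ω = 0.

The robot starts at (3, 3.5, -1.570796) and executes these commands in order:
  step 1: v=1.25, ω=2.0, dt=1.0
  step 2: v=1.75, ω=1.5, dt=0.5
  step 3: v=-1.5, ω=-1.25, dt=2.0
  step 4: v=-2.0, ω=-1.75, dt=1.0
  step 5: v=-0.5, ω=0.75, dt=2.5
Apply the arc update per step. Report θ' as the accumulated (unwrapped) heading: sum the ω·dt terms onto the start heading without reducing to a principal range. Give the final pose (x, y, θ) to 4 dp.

(3.8057, 6.0403, -1.1958)

step 1: θ'=0.4292 (R=0.6250) → pose (3.8851, 2.9317, 0.4292)
step 2: θ'=1.1792 (R=1.1667) → pose (4.4779, 3.5473, 1.1792)
step 3: θ'=-1.3208 (R=1.2000) → pose (2.2061, 3.7084, -1.3208)
step 4: θ'=-3.0708 (R=1.1429) → pose (3.2326, 5.1311, -3.0708)
step 5: θ'=-1.1958 (R=-0.6667) → pose (3.8057, 6.0403, -1.1958)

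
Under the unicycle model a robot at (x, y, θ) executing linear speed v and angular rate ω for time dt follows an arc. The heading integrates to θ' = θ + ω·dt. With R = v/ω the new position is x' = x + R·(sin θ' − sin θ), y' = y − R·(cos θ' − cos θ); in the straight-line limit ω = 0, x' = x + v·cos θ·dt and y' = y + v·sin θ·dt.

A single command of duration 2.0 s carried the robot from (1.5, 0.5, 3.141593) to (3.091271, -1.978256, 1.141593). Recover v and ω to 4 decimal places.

v = -1.7500, ω = -1.0000

Δθ = 1.141593 − 3.141593 = -2.000000
ω = Δθ/dt = -2.000000/2.0 = -1.0000
R = −Δy/(cos θ' − cos θ) = 1.7500
v = R·ω = 1.7500·-1.0000 = -1.7500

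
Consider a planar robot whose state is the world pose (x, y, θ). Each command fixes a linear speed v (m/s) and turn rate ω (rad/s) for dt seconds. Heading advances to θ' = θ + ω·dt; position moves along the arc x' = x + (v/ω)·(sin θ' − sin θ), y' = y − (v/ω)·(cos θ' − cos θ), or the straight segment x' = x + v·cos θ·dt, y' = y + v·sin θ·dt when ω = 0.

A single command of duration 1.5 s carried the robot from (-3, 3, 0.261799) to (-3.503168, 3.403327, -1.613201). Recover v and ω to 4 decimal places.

Δθ = -1.613201 − 0.261799 = -1.875000
ω = Δθ/dt = -1.875000/1.5 = -1.2500
R = Δx/(sin θ' − sin θ) = 0.4000
v = R·ω = 0.4000·-1.2500 = -0.5000

v = -0.5000, ω = -1.2500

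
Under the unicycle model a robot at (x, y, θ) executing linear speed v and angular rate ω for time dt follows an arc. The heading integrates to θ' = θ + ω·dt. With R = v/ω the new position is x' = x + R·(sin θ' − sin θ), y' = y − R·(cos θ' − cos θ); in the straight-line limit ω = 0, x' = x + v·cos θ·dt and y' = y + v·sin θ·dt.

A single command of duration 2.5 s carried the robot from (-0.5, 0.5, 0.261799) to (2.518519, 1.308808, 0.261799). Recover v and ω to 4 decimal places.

v = 1.2500, ω = 0.0000

Δθ = 0.261799 − 0.261799 = 0.000000
ω = Δθ/dt = 0.000000/2.5 = 0.0000
ω = 0 → v = (Δx·cos θ + Δy·sin θ)/dt = 1.2500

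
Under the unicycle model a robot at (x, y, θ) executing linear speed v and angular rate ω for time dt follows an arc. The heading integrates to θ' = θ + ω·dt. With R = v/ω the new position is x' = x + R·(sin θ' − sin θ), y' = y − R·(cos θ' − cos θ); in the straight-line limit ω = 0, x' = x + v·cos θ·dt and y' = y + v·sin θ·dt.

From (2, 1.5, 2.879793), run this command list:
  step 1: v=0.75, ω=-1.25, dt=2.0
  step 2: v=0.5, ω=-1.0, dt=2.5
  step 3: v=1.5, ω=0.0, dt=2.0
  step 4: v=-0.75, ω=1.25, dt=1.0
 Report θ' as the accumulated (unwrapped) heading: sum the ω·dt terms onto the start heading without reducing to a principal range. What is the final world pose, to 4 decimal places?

(0.9251, 0.0530, -0.8702)

step 1: θ'=0.3798 (R=-0.6000) → pose (1.9329, 2.6368, 0.3798)
step 2: θ'=-2.1202 (R=-0.5000) → pose (2.5446, 1.9113, -2.1202)
step 3: θ'=-2.1202 (straight) → pose (0.9781, -0.6472, -2.1202)
step 4: θ'=-0.8702 (R=-0.6000) → pose (0.9251, 0.0530, -0.8702)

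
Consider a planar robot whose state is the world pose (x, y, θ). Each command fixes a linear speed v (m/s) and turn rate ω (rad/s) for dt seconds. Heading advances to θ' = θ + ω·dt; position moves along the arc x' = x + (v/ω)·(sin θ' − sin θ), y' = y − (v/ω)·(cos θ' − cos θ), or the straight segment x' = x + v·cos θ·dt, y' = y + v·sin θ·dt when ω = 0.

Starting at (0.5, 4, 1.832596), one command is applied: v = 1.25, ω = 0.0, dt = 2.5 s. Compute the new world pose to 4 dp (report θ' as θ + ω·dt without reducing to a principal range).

(-0.3088, 7.0185, 1.8326)

θ' = 1.8326 + 0.0·2.5 = 1.8326
ω = 0 → straight: x' = 0.5 + 1.25·cos(1.8326)·2.5 = -0.3088
y' = 4 + 1.25·sin(1.8326)·2.5 = 7.0185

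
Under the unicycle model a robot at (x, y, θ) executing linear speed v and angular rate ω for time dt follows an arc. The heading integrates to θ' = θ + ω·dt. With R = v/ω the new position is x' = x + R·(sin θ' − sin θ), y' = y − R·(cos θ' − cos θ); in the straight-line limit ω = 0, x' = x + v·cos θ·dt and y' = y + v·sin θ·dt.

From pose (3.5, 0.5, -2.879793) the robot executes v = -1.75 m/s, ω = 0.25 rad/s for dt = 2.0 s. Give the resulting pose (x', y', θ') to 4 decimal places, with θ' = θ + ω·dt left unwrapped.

θ' = -2.8798 + 0.25·2.0 = -2.3798
R = v/ω = -1.75/0.25 = -7.0000
x' = 3.5 + -7.0000·(sin -2.3798 − sin -2.8798) = 6.5198
y' = 0.5 − -7.0000·(cos -2.3798 − cos -2.8798) = 2.1963

(6.5198, 2.1963, -2.3798)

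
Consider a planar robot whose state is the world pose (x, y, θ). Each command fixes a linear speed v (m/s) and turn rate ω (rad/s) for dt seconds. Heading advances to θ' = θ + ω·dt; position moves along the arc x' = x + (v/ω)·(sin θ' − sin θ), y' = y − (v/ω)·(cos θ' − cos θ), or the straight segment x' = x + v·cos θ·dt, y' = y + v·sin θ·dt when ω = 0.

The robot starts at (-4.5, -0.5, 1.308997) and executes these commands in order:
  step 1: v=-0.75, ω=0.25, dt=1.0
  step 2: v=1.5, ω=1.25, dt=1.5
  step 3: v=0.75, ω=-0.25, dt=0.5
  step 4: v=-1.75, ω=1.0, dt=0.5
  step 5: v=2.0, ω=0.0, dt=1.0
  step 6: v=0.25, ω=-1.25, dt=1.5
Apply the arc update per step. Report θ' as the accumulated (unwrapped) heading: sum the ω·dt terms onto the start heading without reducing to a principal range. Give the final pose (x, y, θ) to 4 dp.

step 1: θ'=1.5590 (R=-3.0000) → pose (-4.6020, -1.2411, 1.5590)
step 2: θ'=3.4340 (R=1.2000) → pose (-6.1478, -0.0778, 3.4340)
step 3: θ'=3.3090 (R=-3.0000) → pose (-6.5127, -0.1632, 3.3090)
step 4: θ'=3.8090 (R=-1.7500) → pose (-5.7212, 0.1878, 3.8090)
step 5: θ'=3.8090 (straight) → pose (-7.2920, -1.0501, 3.8090)
step 6: θ'=1.9340 (R=-0.2000) → pose (-7.6028, -0.9641, 1.9340)

(-7.6028, -0.9641, 1.9340)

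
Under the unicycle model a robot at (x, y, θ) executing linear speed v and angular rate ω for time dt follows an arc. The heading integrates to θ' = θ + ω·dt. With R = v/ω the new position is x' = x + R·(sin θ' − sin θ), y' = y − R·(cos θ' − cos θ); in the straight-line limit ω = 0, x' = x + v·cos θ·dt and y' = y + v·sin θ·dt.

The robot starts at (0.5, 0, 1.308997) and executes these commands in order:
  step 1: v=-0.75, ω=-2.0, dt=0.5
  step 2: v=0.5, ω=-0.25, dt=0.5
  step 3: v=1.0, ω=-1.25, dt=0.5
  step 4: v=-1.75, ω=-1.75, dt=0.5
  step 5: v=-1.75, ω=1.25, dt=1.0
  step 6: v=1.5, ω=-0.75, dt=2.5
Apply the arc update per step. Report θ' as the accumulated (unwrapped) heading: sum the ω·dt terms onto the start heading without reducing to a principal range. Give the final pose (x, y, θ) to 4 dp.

step 1: θ'=0.3090 (R=0.3750) → pose (0.2518, -0.2602, 0.3090)
step 2: θ'=0.1840 (R=-2.0000) → pose (0.4941, -0.1992, 0.1840)
step 3: θ'=-0.4410 (R=-0.8000) → pose (0.9819, -0.2623, -0.4410)
step 4: θ'=-1.3160 (R=1.0000) → pose (0.4411, 0.3900, -1.3160)
step 5: θ'=-0.0660 (R=-1.4000) → pose (-0.8214, 1.4341, -0.0660)
step 6: θ'=-1.9410 (R=-2.0000) → pose (0.9112, -1.2852, -1.9410)

(0.9112, -1.2852, -1.9410)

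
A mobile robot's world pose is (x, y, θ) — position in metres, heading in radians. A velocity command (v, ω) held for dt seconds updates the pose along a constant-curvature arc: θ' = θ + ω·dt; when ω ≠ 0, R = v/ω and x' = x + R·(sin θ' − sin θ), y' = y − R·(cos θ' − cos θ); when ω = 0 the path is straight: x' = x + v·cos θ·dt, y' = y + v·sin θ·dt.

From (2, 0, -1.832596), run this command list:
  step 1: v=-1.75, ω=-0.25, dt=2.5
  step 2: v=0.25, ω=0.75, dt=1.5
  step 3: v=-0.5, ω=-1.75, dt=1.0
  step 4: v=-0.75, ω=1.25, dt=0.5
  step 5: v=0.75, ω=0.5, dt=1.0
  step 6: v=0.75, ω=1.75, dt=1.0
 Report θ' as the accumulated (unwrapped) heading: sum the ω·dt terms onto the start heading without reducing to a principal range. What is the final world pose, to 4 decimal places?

(4.6967, 2.5854, -0.2076)

step 1: θ'=-2.4576 (R=7.0000) → pose (4.3382, 3.6136, -2.4576)
step 2: θ'=-1.3326 (R=0.3333) → pose (4.2249, 3.2766, -1.3326)
step 3: θ'=-3.0826 (R=0.2857) → pose (4.4857, 3.6293, -3.0826)
step 4: θ'=-2.4576 (R=-0.6000) → pose (4.8295, 3.7632, -2.4576)
step 5: θ'=-1.9576 (R=1.5000) → pose (4.3881, 3.1665, -1.9576)
step 6: θ'=-0.2076 (R=0.4286) → pose (4.6967, 2.5854, -0.2076)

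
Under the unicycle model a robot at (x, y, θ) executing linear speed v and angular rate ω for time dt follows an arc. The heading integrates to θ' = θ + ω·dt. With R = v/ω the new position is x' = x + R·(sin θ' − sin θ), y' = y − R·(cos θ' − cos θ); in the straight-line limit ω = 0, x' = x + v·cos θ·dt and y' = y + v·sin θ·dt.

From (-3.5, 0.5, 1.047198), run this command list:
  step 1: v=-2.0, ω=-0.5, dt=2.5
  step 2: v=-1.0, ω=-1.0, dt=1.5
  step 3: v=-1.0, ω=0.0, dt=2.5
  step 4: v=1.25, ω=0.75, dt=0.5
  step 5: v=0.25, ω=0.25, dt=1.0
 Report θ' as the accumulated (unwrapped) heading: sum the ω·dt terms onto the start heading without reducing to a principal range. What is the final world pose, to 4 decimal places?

(-8.1064, 1.3183, -1.0778)

step 1: θ'=-0.2028 (R=4.0000) → pose (-7.7698, -1.4180, -0.2028)
step 2: θ'=-1.7028 (R=1.0000) → pose (-8.5596, -0.3069, -1.7028)
step 3: θ'=-1.7028 (straight) → pose (-8.2306, 2.1714, -1.7028)
step 4: θ'=-1.3278 (R=1.6667) → pose (-8.1961, 1.5510, -1.3278)
step 5: θ'=-1.0778 (R=1.0000) → pose (-8.1064, 1.3183, -1.0778)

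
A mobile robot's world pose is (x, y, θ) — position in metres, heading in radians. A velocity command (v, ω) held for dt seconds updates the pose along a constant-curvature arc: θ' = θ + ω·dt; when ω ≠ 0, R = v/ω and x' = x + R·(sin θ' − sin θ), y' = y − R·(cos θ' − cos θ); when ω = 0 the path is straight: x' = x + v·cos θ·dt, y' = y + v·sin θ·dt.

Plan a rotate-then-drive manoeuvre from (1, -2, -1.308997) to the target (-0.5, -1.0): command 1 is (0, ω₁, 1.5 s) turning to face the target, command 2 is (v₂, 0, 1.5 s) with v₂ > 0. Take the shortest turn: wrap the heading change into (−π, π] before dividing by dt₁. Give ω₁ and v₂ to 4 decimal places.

heading to target = atan2(-1−-2, -0.5−1) = 2.5536
Δθ = wrap(2.5536 − -1.3090) = -2.4206; ω₁ = Δθ/dt₁ = -1.6137
distance = √((-0.5−1)² + (-1−-2)²) = 1.8028; v₂ = distance/dt₂ = 1.2019

ω₁ = -1.6137, v₂ = 1.2019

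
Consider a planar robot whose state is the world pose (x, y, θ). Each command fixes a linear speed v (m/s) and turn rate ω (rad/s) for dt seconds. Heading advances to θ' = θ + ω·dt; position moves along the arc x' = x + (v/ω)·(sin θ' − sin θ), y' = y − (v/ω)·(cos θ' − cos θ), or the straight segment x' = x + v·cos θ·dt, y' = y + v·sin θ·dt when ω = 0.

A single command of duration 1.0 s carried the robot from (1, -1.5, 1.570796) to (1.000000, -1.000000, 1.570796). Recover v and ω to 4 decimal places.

v = 0.5000, ω = 0.0000

Δθ = 1.570796 − 1.570796 = 0.000000
ω = Δθ/dt = 0.000000/1.0 = 0.0000
ω = 0 → v = (Δx·cos θ + Δy·sin θ)/dt = 0.5000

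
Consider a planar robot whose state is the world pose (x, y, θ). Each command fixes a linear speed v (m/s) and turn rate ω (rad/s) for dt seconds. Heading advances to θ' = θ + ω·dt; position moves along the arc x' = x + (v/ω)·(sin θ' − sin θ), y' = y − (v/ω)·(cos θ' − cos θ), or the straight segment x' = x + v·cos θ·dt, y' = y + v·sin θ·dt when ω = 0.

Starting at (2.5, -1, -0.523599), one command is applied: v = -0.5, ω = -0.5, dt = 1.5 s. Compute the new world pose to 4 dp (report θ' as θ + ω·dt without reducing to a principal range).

(2.0438, -0.4268, -1.2736)

θ' = -0.5236 + -0.5·1.5 = -1.2736
R = v/ω = -0.5/-0.5 = 1.0000
x' = 2.5 + 1.0000·(sin -1.2736 − sin -0.5236) = 2.0438
y' = -1 − 1.0000·(cos -1.2736 − cos -0.5236) = -0.4268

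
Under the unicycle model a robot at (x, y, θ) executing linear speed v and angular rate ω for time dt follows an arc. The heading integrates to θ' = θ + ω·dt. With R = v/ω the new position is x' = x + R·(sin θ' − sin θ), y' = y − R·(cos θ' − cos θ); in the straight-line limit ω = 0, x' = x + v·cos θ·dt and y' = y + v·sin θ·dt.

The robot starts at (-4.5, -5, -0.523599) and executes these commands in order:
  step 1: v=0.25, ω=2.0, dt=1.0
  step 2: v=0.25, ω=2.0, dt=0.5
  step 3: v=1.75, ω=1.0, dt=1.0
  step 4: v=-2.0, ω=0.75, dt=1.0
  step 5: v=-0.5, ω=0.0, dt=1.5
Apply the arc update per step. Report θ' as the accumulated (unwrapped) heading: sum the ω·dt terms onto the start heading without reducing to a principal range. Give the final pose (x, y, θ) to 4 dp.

step 1: θ'=1.4764 (R=0.1250) → pose (-4.3131, -4.9035, 1.4764)
step 2: θ'=2.4764 (R=0.1250) → pose (-4.3603, -4.7934, 2.4764)
step 3: θ'=3.4764 (R=1.7500) → pose (-6.0155, -4.5175, 3.4764)
step 4: θ'=4.2264 (R=-2.6667) → pose (-4.5338, -3.2444, 4.2264)
step 5: θ'=4.2264 (straight) → pose (-4.1835, -2.5813, 4.2264)

(-4.1835, -2.5813, 4.2264)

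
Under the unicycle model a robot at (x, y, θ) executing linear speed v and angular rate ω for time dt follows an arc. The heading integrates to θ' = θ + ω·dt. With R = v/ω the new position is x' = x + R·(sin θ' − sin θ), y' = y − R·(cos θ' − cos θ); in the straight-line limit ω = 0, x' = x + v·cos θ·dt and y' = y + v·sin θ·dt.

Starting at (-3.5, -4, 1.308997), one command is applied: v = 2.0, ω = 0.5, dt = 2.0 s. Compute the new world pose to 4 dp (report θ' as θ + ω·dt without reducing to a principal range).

(-4.4050, -0.2729, 2.3090)

θ' = 1.3090 + 0.5·2.0 = 2.3090
R = v/ω = 2.0/0.5 = 4.0000
x' = -3.5 + 4.0000·(sin 2.3090 − sin 1.3090) = -4.4050
y' = -4 − 4.0000·(cos 2.3090 − cos 1.3090) = -0.2729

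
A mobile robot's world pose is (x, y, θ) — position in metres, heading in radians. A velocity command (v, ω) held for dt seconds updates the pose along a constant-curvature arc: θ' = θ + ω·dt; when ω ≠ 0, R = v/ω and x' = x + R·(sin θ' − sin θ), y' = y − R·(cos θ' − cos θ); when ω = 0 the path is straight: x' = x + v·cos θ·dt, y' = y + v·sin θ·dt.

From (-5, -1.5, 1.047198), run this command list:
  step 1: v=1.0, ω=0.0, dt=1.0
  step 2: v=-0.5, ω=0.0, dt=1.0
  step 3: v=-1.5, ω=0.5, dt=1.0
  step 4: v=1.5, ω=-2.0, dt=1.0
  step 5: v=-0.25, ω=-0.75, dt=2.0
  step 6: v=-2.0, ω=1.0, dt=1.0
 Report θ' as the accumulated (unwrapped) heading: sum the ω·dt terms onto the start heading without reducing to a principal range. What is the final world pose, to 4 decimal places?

(-4.4624, 0.4889, -0.9528)

step 1: θ'=1.0472 (straight) → pose (-4.5000, -0.6340, 1.0472)
step 2: θ'=1.0472 (straight) → pose (-4.7500, -1.0670, 1.0472)
step 3: θ'=1.5472 (R=-3.0000) → pose (-5.1511, -2.4962, 1.5472)
step 4: θ'=-0.4528 (R=-0.7500) → pose (-4.0732, -1.8395, -0.4528)
step 5: θ'=-1.9528 (R=0.3333) → pose (-4.2367, -1.4155, -1.9528)
step 6: θ'=-0.9528 (R=-2.0000) → pose (-4.4624, 0.4889, -0.9528)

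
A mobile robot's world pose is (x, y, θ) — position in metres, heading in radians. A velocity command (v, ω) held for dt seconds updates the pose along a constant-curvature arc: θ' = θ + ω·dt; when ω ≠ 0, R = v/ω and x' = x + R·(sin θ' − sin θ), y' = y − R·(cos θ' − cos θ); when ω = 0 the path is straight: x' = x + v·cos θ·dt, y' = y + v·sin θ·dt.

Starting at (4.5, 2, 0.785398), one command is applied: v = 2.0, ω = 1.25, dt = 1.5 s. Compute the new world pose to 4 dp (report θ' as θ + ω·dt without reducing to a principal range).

(4.1092, 4.5497, 2.6604)

θ' = 0.7854 + 1.25·1.5 = 2.6604
R = v/ω = 2.0/1.25 = 1.6000
x' = 4.5 + 1.6000·(sin 2.6604 − sin 0.7854) = 4.1092
y' = 2 − 1.6000·(cos 2.6604 − cos 0.7854) = 4.5497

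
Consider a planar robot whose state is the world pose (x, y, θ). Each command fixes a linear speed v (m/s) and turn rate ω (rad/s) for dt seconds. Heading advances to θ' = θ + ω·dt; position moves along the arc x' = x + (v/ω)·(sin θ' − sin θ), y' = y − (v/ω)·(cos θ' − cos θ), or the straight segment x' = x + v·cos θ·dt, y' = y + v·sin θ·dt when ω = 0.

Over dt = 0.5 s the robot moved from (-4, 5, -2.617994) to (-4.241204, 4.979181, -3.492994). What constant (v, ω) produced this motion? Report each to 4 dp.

v = 0.5000, ω = -1.7500

Δθ = -3.492994 − -2.617994 = -0.875000
ω = Δθ/dt = -0.875000/0.5 = -1.7500
R = Δx/(sin θ' − sin θ) = -0.2857
v = R·ω = -0.2857·-1.7500 = 0.5000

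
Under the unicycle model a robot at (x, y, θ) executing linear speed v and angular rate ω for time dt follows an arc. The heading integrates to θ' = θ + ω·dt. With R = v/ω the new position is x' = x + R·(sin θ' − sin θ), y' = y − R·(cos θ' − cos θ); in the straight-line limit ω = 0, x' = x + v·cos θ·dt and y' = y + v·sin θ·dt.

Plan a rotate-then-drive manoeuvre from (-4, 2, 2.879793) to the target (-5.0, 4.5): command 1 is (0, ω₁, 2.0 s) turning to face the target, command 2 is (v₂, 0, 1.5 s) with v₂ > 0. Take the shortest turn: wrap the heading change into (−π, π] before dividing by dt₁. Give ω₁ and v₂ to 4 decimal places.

ω₁ = -0.4642, v₂ = 1.7951

heading to target = atan2(4.5−2, -5−-4) = 1.9513
Δθ = wrap(1.9513 − 2.8798) = -0.9285; ω₁ = Δθ/dt₁ = -0.4642
distance = √((-5−-4)² + (4.5−2)²) = 2.6926; v₂ = distance/dt₂ = 1.7951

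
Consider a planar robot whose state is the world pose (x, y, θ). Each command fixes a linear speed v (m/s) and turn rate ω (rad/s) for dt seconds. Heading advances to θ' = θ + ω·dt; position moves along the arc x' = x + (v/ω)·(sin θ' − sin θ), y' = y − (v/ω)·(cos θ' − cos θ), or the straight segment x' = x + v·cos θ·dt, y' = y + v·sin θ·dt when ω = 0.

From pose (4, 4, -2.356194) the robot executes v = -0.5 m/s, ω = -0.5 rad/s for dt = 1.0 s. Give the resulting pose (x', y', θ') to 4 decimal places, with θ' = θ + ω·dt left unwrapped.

θ' = -2.3562 + -0.5·1.0 = -2.8562
R = v/ω = -0.5/-0.5 = 1.0000
x' = 4 + 1.0000·(sin -2.8562 − sin -2.3562) = 4.4256
y' = 4 − 1.0000·(cos -2.8562 − cos -2.3562) = 4.2524

(4.4256, 4.2524, -2.8562)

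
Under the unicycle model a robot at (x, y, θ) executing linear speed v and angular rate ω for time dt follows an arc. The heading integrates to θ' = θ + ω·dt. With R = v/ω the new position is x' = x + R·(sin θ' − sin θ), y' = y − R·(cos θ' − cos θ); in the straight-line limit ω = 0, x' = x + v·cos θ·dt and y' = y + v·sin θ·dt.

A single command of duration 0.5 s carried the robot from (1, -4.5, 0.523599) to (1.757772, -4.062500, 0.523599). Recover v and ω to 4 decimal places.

v = 1.7500, ω = 0.0000

Δθ = 0.523599 − 0.523599 = 0.000000
ω = Δθ/dt = 0.000000/0.5 = 0.0000
ω = 0 → v = (Δx·cos θ + Δy·sin θ)/dt = 1.7500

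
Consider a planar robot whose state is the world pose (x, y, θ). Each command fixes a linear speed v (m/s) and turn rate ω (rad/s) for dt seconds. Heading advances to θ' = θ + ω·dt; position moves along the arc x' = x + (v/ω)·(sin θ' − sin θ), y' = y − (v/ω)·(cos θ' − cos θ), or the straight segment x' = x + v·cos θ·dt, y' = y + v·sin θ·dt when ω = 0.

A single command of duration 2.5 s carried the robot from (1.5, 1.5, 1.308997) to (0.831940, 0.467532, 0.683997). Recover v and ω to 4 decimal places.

v = -0.5000, ω = -0.2500

Δθ = 0.683997 − 1.308997 = -0.625000
ω = Δθ/dt = -0.625000/2.5 = -0.2500
R = −Δy/(cos θ' − cos θ) = 2.0000
v = R·ω = 2.0000·-0.2500 = -0.5000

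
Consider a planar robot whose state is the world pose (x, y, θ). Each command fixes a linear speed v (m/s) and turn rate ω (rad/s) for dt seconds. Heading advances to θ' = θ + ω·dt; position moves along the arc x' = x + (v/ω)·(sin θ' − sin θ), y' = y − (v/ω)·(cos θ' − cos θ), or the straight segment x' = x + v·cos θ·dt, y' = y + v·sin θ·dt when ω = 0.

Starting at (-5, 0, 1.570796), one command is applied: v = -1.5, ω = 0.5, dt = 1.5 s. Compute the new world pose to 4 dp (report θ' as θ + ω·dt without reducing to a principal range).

(-4.1951, -2.0449, 2.3208)

θ' = 1.5708 + 0.5·1.5 = 2.3208
R = v/ω = -1.5/0.5 = -3.0000
x' = -5 + -3.0000·(sin 2.3208 − sin 1.5708) = -4.1951
y' = 0 − -3.0000·(cos 2.3208 − cos 1.5708) = -2.0449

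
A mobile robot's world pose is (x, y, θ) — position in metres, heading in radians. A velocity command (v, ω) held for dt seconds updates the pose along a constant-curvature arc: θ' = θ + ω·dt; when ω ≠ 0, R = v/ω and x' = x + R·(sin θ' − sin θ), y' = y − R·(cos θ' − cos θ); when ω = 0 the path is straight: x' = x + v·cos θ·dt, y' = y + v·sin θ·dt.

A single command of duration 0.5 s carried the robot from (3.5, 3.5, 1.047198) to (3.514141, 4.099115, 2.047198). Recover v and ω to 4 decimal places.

Δθ = 2.047198 − 1.047198 = 1.000000
ω = Δθ/dt = 1.000000/0.5 = 2.0000
R = −Δy/(cos θ' − cos θ) = 0.6250
v = R·ω = 0.6250·2.0000 = 1.2500

v = 1.2500, ω = 2.0000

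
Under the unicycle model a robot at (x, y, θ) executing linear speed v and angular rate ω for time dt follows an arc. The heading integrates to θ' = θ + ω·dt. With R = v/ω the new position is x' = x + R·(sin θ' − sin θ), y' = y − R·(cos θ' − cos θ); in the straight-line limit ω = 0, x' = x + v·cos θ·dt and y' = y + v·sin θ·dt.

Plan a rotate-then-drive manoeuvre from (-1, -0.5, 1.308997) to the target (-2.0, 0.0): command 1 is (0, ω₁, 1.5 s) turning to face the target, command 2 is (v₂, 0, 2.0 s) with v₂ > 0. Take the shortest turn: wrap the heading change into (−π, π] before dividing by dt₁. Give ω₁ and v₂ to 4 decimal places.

ω₁ = 0.9126, v₂ = 0.5590

heading to target = atan2(0−-0.5, -2−-1) = 2.6779
Δθ = wrap(2.6779 − 1.3090) = 1.3689; ω₁ = Δθ/dt₁ = 0.9126
distance = √((-2−-1)² + (0−-0.5)²) = 1.1180; v₂ = distance/dt₂ = 0.5590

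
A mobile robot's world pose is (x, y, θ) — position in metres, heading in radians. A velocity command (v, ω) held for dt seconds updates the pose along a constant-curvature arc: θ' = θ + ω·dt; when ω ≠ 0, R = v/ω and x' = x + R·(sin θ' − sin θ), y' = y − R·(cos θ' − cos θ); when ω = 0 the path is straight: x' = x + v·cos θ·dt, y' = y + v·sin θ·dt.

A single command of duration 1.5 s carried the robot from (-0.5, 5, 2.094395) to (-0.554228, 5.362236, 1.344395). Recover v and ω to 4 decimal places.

Δθ = 1.344395 − 2.094395 = -0.750000
ω = Δθ/dt = -0.750000/1.5 = -0.5000
R = −Δy/(cos θ' − cos θ) = -0.5000
v = R·ω = -0.5000·-0.5000 = 0.2500

v = 0.2500, ω = -0.5000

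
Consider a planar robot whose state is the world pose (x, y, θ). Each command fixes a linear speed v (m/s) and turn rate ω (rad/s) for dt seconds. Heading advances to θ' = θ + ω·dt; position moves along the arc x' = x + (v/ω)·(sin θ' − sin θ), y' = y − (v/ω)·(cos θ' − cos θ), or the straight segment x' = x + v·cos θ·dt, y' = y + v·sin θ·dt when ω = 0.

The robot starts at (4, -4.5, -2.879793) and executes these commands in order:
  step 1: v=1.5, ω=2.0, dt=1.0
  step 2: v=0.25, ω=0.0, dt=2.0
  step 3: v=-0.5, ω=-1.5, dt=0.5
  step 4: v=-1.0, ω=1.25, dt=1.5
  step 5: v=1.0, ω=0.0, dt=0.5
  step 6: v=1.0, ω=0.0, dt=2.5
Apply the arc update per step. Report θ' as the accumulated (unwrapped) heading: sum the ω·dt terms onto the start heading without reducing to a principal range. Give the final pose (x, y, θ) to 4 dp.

step 1: θ'=-0.8798 (R=0.7500) → pose (3.6162, -5.7024, -0.8798)
step 2: θ'=-0.8798 (straight) → pose (3.9348, -6.0877, -0.8798)
step 3: θ'=-1.6298 (R=0.3333) → pose (3.8589, -5.8556, -1.6298)
step 4: θ'=0.2452 (R=-0.8000) → pose (2.8661, -5.0324, 0.2452)
step 5: θ'=0.2452 (straight) → pose (3.3512, -4.9110, 0.2452)
step 6: θ'=0.2452 (straight) → pose (5.7764, -4.3041, 0.2452)

(5.7764, -4.3041, 0.2452)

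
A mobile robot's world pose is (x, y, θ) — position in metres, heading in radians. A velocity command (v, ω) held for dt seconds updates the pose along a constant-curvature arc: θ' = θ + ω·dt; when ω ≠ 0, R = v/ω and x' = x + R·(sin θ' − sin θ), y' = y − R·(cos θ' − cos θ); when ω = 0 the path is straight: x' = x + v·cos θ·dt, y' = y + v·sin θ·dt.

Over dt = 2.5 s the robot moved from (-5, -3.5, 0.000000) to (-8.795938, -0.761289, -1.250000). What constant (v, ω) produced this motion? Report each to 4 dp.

v = -2.0000, ω = -0.5000

Δθ = -1.250000 − 0.000000 = -1.250000
ω = Δθ/dt = -1.250000/2.5 = -0.5000
R = Δx/(sin θ' − sin θ) = 4.0000
v = R·ω = 4.0000·-0.5000 = -2.0000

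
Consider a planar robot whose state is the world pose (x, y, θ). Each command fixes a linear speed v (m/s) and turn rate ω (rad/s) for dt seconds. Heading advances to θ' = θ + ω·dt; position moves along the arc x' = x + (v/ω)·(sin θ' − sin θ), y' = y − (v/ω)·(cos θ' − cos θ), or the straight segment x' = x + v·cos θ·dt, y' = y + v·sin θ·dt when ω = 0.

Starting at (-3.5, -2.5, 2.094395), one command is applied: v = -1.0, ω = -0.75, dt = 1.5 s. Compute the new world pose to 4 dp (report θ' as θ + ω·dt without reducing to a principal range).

(-3.5553, -3.9211, 0.9694)

θ' = 2.0944 + -0.75·1.5 = 0.9694
R = v/ω = -1.0/-0.75 = 1.3333
x' = -3.5 + 1.3333·(sin 0.9694 − sin 2.0944) = -3.5553
y' = -2.5 − 1.3333·(cos 0.9694 − cos 2.0944) = -3.9211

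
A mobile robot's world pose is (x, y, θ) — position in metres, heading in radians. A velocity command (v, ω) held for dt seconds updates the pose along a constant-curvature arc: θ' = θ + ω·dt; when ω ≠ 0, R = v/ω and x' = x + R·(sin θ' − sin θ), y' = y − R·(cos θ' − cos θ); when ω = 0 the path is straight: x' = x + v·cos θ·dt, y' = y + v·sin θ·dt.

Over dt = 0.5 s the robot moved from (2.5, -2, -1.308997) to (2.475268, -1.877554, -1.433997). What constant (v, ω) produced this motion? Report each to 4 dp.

v = -0.2500, ω = -0.2500

Δθ = -1.433997 − -1.308997 = -0.125000
ω = Δθ/dt = -0.125000/0.5 = -0.2500
R = −Δy/(cos θ' − cos θ) = 1.0000
v = R·ω = 1.0000·-0.2500 = -0.2500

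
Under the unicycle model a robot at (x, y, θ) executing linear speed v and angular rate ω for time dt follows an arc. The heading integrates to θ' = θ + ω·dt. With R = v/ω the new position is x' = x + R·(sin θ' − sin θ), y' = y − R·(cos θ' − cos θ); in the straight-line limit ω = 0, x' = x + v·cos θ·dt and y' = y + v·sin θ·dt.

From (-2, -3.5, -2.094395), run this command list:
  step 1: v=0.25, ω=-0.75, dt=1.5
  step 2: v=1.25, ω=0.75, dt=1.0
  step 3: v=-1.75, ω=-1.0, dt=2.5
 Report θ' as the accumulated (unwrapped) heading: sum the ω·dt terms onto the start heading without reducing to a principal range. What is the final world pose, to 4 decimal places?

(-0.6997, -5.8373, -4.9694)

step 1: θ'=-3.2194 (R=-0.3333) → pose (-2.3146, -3.6657, -3.2194)
step 2: θ'=-2.4694 (R=1.6667) → pose (-3.4820, -4.0232, -2.4694)
step 3: θ'=-4.9694 (R=1.7500) → pose (-0.6997, -5.8373, -4.9694)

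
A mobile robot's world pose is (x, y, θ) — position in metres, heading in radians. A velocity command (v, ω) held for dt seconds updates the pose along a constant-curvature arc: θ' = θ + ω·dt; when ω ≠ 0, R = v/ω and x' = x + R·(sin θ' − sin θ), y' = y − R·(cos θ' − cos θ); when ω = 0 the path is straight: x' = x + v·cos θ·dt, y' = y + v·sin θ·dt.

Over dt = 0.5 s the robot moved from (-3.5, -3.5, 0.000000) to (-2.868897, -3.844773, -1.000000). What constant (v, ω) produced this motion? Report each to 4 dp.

Δθ = -1.000000 − 0.000000 = -1.000000
ω = Δθ/dt = -1.000000/0.5 = -2.0000
R = Δx/(sin θ' − sin θ) = -0.7500
v = R·ω = -0.7500·-2.0000 = 1.5000

v = 1.5000, ω = -2.0000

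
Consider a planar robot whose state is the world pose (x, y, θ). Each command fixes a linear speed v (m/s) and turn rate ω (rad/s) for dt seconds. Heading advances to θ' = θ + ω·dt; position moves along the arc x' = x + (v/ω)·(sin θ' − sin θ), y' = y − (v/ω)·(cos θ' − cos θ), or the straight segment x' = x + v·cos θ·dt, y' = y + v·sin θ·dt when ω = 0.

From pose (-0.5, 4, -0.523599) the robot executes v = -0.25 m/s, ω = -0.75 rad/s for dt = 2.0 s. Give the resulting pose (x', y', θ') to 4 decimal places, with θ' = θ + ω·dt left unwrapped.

θ' = -0.5236 + -0.75·2.0 = -2.0236
R = v/ω = -0.25/-0.75 = 0.3333
x' = -0.5 + 0.3333·(sin -2.0236 − sin -0.5236) = -0.6331
y' = 4 − 0.3333·(cos -2.0236 − cos -0.5236) = 4.4345

(-0.6331, 4.4345, -2.0236)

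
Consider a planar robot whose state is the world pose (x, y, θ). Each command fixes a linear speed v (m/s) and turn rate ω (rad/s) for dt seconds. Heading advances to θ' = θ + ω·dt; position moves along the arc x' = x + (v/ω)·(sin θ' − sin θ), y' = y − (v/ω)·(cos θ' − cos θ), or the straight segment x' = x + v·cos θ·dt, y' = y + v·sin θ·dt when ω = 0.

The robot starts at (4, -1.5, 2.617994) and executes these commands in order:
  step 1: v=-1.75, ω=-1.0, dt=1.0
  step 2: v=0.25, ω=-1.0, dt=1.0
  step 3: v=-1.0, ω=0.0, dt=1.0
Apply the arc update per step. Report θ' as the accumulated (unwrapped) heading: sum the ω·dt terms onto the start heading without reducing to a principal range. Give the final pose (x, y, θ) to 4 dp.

step 1: θ'=1.6180 (R=1.7500) → pose (4.8731, -2.9330, 1.6180)
step 2: θ'=0.6180 (R=-0.2500) → pose (4.9779, -2.7174, 0.6180)
step 3: θ'=0.6180 (straight) → pose (4.1629, -3.2968, 0.6180)

(4.1629, -3.2968, 0.6180)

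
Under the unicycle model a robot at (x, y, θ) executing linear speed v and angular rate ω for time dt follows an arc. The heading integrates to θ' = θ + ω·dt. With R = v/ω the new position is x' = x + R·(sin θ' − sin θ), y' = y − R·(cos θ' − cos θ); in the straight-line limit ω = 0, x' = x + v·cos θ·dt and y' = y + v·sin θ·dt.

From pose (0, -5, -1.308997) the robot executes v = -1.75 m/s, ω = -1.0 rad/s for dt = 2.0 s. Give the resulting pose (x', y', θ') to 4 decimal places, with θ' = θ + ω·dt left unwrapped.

(1.9820, -2.8215, -3.3090)

θ' = -1.3090 + -1.0·2.0 = -3.3090
R = v/ω = -1.75/-1.0 = 1.7500
x' = 0 + 1.7500·(sin -3.3090 − sin -1.3090) = 1.9820
y' = -5 − 1.7500·(cos -3.3090 − cos -1.3090) = -2.8215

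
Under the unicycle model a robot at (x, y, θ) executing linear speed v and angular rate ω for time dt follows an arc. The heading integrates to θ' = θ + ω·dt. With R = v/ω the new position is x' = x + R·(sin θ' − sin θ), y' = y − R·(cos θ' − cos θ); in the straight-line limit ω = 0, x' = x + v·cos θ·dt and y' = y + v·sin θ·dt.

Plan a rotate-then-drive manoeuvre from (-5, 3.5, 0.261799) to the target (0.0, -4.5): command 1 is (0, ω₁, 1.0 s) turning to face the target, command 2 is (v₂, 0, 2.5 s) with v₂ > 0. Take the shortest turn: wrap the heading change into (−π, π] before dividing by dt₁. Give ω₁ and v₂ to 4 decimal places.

ω₁ = -1.2740, v₂ = 3.7736

heading to target = atan2(-4.5−3.5, 0−-5) = -1.0122
Δθ = wrap(-1.0122 − 0.2618) = -1.2740; ω₁ = Δθ/dt₁ = -1.2740
distance = √((0−-5)² + (-4.5−3.5)²) = 9.4340; v₂ = distance/dt₂ = 3.7736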